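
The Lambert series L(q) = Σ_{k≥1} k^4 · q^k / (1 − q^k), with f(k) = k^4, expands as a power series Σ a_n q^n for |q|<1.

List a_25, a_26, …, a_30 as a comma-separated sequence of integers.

391251, 485554, 538084, 655746, 707282, 872644

n=25: 25·1 5·5 1·25  f→[390625+625+1]=391251
n=26: 1·26 2·13 13·2 26·1  f→[1+16+28561+456976]=485554
d|27:{1,3,9,27}  Σf=1+81+6561+531441=538084
q^28  k|28↦f(k): 1:1 2:16 4:256 7:2401 14:38416 28:614656  a_28=655746
[q^29] f(1)=1,f(29)=707281 ⇒ 707282
n=30: 30·1 15·2 10·3 6·5 5·6 3·10 2·15 1·30  f→[810000+50625+10000+1296+625+81+16+1]=872644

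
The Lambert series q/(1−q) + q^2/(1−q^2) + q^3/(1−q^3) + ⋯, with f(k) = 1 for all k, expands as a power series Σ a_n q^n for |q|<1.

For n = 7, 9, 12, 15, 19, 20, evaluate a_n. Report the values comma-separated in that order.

q^7  k|7↦f(k): 1:1 7:1  a_7=2
n=9: 9·1 3·3 1·9  f→[1+1+1]=3
[q^12] f(12)=1,f(6)=1,f(4)=1,f(3)=1,f(2)=1,f(1)=1 ⇒ 6
n=15: 1·15 3·5 5·3 15·1  f→[1+1+1+1]=4
q^19  k|19↦f(k): 1:1 19:1  a_19=2
q^20  k|20↦f(k): 1:1 2:1 4:1 5:1 10:1 20:1  a_20=6

2, 3, 6, 4, 2, 6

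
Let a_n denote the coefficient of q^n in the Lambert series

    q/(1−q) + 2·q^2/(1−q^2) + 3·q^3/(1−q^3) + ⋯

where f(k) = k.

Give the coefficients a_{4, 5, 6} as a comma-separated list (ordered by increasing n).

7, 6, 12

n=4: 4·1 2·2 1·4  f→[4+2+1]=7
n=5: 5·1 1·5  f→[5+1]=6
d|6:{1,2,3,6}  Σf=1+2+3+6=12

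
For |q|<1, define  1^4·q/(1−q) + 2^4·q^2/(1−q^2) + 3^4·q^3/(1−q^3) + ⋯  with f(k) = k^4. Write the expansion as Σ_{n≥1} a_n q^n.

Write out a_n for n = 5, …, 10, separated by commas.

n=5: 5·1 1·5  f→[625+1]=626
n=6: 1·6 2·3 3·2 6·1  f→[1+16+81+1296]=1394
d|7:{7,1}  Σf=2401+1=2402
d|8:{8,4,2,1}  Σf=4096+256+16+1=4369
q^9  k|9↦f(k): 1:1 3:81 9:6561  a_9=6643
n=10: 1·10 2·5 5·2 10·1  f→[1+16+625+10000]=10642

626, 1394, 2402, 4369, 6643, 10642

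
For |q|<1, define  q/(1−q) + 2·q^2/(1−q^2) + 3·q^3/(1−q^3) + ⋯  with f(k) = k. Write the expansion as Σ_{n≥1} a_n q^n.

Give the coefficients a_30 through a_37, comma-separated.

[q^30] f(1)=1,f(2)=2,f(3)=3,f(5)=5,f(6)=6,f(10)=10,f(15)=15,f(30)=30 ⇒ 72
n=31: 1·31 31·1  f→[1+31]=32
d|32:{32,16,8,4,2,1}  Σf=32+16+8+4+2+1=63
n=33: 1·33 3·11 11·3 33·1  f→[1+3+11+33]=48
n=34: 1·34 2·17 17·2 34·1  f→[1+2+17+34]=54
n=35: 35·1 7·5 5·7 1·35  f→[35+7+5+1]=48
q^36  k|36↦f(k): 1:1 2:2 3:3 4:4 6:6 9:9 12:12 18:18 36:36  a_36=91
d|37:{1,37}  Σf=1+37=38

72, 32, 63, 48, 54, 48, 91, 38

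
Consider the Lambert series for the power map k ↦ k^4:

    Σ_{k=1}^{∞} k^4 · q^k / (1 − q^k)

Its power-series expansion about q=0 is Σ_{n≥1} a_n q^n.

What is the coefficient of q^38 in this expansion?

q^38  k|38↦f(k): 1:1 2:16 19:130321 38:2085136  a_38=2215474

a_38 = 2215474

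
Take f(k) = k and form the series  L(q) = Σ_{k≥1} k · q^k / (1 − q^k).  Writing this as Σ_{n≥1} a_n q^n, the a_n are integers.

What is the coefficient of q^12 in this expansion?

a_12 = 28

q^12  k|12↦f(k): 12:12 6:6 4:4 3:3 2:2 1:1  a_12=28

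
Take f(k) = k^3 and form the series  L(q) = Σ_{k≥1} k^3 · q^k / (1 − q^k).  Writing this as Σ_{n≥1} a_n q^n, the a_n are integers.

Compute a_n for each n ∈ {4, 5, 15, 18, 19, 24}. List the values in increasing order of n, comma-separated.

73, 126, 3528, 6813, 6860, 16380

n=4: 1·4 2·2 4·1  f→[1+8+64]=73
n=5: 1·5 5·1  f→[1+125]=126
[q^15] f(15)=3375,f(5)=125,f(3)=27,f(1)=1 ⇒ 3528
d|18:{18,9,6,3,2,1}  Σf=5832+729+216+27+8+1=6813
d|19:{1,19}  Σf=1+6859=6860
q^24  k|24↦f(k): 1:1 2:8 3:27 4:64 6:216 8:512 12:1728 24:13824  a_24=16380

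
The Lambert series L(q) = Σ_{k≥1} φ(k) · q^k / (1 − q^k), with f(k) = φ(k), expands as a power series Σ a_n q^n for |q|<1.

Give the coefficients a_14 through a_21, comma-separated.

[q^14] φ(14)=6,φ(7)=6,φ(2)=1,φ(1)=1 ⇒ 14
[q^15] φ(1)=1,φ(3)=2,φ(5)=4,φ(15)=8 ⇒ 15
d|16:{1,2,4,8,16}  Σφ=1+1+2+4+8=16
[q^17] φ(1)=1,φ(17)=16 ⇒ 17
d|18:{18,9,6,3,2,1}  Σφ=6+6+2+2+1+1=18
q^19  k|19↦φ(k): 1:1 19:18  a_19=19
n=20: 20·1 10·2 5·4 4·5 2·10 1·20  φ→[8+4+4+2+1+1]=20
[q^21] φ(1)=1,φ(3)=2,φ(7)=6,φ(21)=12 ⇒ 21

14, 15, 16, 17, 18, 19, 20, 21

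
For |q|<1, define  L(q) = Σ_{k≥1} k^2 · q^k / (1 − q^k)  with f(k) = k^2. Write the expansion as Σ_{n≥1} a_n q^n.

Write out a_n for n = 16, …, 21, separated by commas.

[q^16] f(1)=1,f(2)=4,f(4)=16,f(8)=64,f(16)=256 ⇒ 341
[q^17] f(17)=289,f(1)=1 ⇒ 290
d|18:{1,2,3,6,9,18}  Σf=1+4+9+36+81+324=455
n=19: 19·1 1·19  f→[361+1]=362
[q^20] f(20)=400,f(10)=100,f(5)=25,f(4)=16,f(2)=4,f(1)=1 ⇒ 546
n=21: 1·21 3·7 7·3 21·1  f→[1+9+49+441]=500

341, 290, 455, 362, 546, 500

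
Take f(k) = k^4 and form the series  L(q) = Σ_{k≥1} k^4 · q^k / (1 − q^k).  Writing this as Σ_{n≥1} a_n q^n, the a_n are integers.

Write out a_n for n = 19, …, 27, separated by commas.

130322, 170898, 196964, 248914, 279842, 358258, 391251, 485554, 538084

[q^19] f(1)=1,f(19)=130321 ⇒ 130322
q^20  k|20↦f(k): 20:160000 10:10000 5:625 4:256 2:16 1:1  a_20=170898
q^21  k|21↦f(k): 1:1 3:81 7:2401 21:194481  a_21=196964
q^22  k|22↦f(k): 22:234256 11:14641 2:16 1:1  a_22=248914
q^23  k|23↦f(k): 1:1 23:279841  a_23=279842
d|24:{24,12,8,6,4,3,2,1}  Σf=331776+20736+4096+1296+256+81+16+1=358258
q^25  k|25↦f(k): 25:390625 5:625 1:1  a_25=391251
q^26  k|26↦f(k): 1:1 2:16 13:28561 26:456976  a_26=485554
q^27  k|27↦f(k): 1:1 3:81 9:6561 27:531441  a_27=538084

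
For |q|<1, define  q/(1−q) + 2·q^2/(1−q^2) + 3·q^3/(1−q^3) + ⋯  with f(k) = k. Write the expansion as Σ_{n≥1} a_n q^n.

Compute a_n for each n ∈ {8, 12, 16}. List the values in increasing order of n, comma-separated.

[q^8] f(1)=1,f(2)=2,f(4)=4,f(8)=8 ⇒ 15
d|12:{1,2,3,4,6,12}  Σf=1+2+3+4+6+12=28
d|16:{1,2,4,8,16}  Σf=1+2+4+8+16=31

15, 28, 31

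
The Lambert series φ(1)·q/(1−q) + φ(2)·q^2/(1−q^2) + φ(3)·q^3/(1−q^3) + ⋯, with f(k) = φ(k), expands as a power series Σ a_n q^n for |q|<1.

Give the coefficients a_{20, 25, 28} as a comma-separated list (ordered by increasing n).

q^20  k|20↦φ(k): 20:8 10:4 5:4 4:2 2:1 1:1  a_20=20
q^25  k|25↦φ(k): 25:20 5:4 1:1  a_25=25
[q^28] φ(28)=12,φ(14)=6,φ(7)=6,φ(4)=2,φ(2)=1,φ(1)=1 ⇒ 28

20, 25, 28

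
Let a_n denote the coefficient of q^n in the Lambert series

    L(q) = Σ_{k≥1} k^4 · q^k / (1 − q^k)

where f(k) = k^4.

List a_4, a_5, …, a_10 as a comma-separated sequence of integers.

[q^4] f(1)=1,f(2)=16,f(4)=256 ⇒ 273
d|5:{5,1}  Σf=625+1=626
n=6: 1·6 2·3 3·2 6·1  f→[1+16+81+1296]=1394
[q^7] f(7)=2401,f(1)=1 ⇒ 2402
q^8  k|8↦f(k): 1:1 2:16 4:256 8:4096  a_8=4369
n=9: 9·1 3·3 1·9  f→[6561+81+1]=6643
d|10:{10,5,2,1}  Σf=10000+625+16+1=10642

273, 626, 1394, 2402, 4369, 6643, 10642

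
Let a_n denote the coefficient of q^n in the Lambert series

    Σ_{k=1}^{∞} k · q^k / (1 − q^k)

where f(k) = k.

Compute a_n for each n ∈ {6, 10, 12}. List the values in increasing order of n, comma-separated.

n=6: 1·6 2·3 3·2 6·1  f→[1+2+3+6]=12
d|10:{1,2,5,10}  Σf=1+2+5+10=18
n=12: 1·12 2·6 3·4 4·3 6·2 12·1  f→[1+2+3+4+6+12]=28

12, 18, 28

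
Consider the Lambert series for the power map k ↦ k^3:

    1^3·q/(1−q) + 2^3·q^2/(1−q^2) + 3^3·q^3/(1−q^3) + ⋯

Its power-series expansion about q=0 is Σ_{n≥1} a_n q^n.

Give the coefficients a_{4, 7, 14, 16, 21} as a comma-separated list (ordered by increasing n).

q^4  k|4↦f(k): 1:1 2:8 4:64  a_4=73
q^7  k|7↦f(k): 1:1 7:343  a_7=344
[q^14] f(1)=1,f(2)=8,f(7)=343,f(14)=2744 ⇒ 3096
d|16:{16,8,4,2,1}  Σf=4096+512+64+8+1=4681
[q^21] f(1)=1,f(3)=27,f(7)=343,f(21)=9261 ⇒ 9632

73, 344, 3096, 4681, 9632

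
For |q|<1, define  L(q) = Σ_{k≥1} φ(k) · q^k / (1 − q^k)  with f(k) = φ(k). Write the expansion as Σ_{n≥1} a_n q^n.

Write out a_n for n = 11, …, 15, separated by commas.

[q^11] φ(1)=1,φ(11)=10 ⇒ 11
n=12: 1·12 2·6 3·4 4·3 6·2 12·1  φ→[1+1+2+2+2+4]=12
[q^13] φ(13)=12,φ(1)=1 ⇒ 13
n=14: 14·1 7·2 2·7 1·14  φ→[6+6+1+1]=14
n=15: 1·15 3·5 5·3 15·1  φ→[1+2+4+8]=15

11, 12, 13, 14, 15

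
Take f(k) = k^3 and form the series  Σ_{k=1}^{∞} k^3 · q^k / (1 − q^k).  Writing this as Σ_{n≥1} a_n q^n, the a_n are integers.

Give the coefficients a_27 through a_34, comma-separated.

20440, 25112, 24390, 31752, 29792, 37449, 37296, 44226

n=27: 1·27 3·9 9·3 27·1  f→[1+27+729+19683]=20440
q^28  k|28↦f(k): 28:21952 14:2744 7:343 4:64 2:8 1:1  a_28=25112
d|29:{1,29}  Σf=1+24389=24390
d|30:{30,15,10,6,5,3,2,1}  Σf=27000+3375+1000+216+125+27+8+1=31752
n=31: 1·31 31·1  f→[1+29791]=29792
[q^32] f(32)=32768,f(16)=4096,f(8)=512,f(4)=64,f(2)=8,f(1)=1 ⇒ 37449
[q^33] f(33)=35937,f(11)=1331,f(3)=27,f(1)=1 ⇒ 37296
q^34  k|34↦f(k): 34:39304 17:4913 2:8 1:1  a_34=44226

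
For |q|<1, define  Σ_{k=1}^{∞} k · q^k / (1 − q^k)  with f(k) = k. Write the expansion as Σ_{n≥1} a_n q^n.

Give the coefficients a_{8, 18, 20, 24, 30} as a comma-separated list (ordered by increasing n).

15, 39, 42, 60, 72

q^8  k|8↦f(k): 1:1 2:2 4:4 8:8  a_8=15
q^18  k|18↦f(k): 18:18 9:9 6:6 3:3 2:2 1:1  a_18=39
n=20: 1·20 2·10 4·5 5·4 10·2 20·1  f→[1+2+4+5+10+20]=42
q^24  k|24↦f(k): 24:24 12:12 8:8 6:6 4:4 3:3 2:2 1:1  a_24=60
d|30:{1,2,3,5,6,10,15,30}  Σf=1+2+3+5+6+10+15+30=72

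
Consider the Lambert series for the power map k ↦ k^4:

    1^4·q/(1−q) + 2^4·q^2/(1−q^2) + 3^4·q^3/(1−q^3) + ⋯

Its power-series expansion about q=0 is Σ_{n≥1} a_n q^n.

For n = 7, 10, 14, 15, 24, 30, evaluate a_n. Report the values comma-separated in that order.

2402, 10642, 40834, 51332, 358258, 872644

[q^7] f(7)=2401,f(1)=1 ⇒ 2402
n=10: 1·10 2·5 5·2 10·1  f→[1+16+625+10000]=10642
d|14:{1,2,7,14}  Σf=1+16+2401+38416=40834
q^15  k|15↦f(k): 15:50625 5:625 3:81 1:1  a_15=51332
d|24:{24,12,8,6,4,3,2,1}  Σf=331776+20736+4096+1296+256+81+16+1=358258
[q^30] f(30)=810000,f(15)=50625,f(10)=10000,f(6)=1296,f(5)=625,f(3)=81,f(2)=16,f(1)=1 ⇒ 872644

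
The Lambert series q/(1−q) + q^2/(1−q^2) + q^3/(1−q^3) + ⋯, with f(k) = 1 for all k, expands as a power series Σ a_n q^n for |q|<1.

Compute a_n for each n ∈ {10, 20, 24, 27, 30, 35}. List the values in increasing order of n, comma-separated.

4, 6, 8, 4, 8, 4

n=10: 1·10 2·5 5·2 10·1  f→[1+1+1+1]=4
[q^20] f(20)=1,f(10)=1,f(5)=1,f(4)=1,f(2)=1,f(1)=1 ⇒ 6
d|24:{24,12,8,6,4,3,2,1}  Σf=1+1+1+1+1+1+1+1=8
d|27:{1,3,9,27}  Σf=1+1+1+1=4
q^30  k|30↦f(k): 1:1 2:1 3:1 5:1 6:1 10:1 15:1 30:1  a_30=8
n=35: 35·1 7·5 5·7 1·35  f→[1+1+1+1]=4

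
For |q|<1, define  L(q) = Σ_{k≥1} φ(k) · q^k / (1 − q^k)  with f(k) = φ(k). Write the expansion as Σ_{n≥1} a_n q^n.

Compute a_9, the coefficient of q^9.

[q^9] φ(1)=1,φ(3)=2,φ(9)=6 ⇒ 9

a_9 = 9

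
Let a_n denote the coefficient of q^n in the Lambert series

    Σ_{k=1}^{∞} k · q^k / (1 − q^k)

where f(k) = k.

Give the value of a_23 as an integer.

a_23 = 24

[q^23] f(1)=1,f(23)=23 ⇒ 24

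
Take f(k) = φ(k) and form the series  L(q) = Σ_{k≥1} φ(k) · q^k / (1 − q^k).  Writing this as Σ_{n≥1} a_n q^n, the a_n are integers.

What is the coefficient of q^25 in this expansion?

n=25: 25·1 5·5 1·25  φ→[20+4+1]=25

a_25 = 25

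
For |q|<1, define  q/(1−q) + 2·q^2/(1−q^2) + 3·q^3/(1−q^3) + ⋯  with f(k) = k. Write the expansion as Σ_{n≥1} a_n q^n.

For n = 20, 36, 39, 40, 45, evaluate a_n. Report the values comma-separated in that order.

q^20  k|20↦f(k): 1:1 2:2 4:4 5:5 10:10 20:20  a_20=42
n=36: 1·36 2·18 3·12 4·9 6·6 9·4 12·3 18·2 36·1  f→[1+2+3+4+6+9+12+18+36]=91
n=39: 1·39 3·13 13·3 39·1  f→[1+3+13+39]=56
q^40  k|40↦f(k): 1:1 2:2 4:4 5:5 8:8 10:10 20:20 40:40  a_40=90
q^45  k|45↦f(k): 1:1 3:3 5:5 9:9 15:15 45:45  a_45=78

42, 91, 56, 90, 78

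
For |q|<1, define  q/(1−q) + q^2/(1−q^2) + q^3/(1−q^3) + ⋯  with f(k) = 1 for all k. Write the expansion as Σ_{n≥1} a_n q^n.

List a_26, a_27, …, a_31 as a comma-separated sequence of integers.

4, 4, 6, 2, 8, 2

d|26:{26,13,2,1}  Σf=1+1+1+1=4
n=27: 27·1 9·3 3·9 1·27  f→[1+1+1+1]=4
n=28: 1·28 2·14 4·7 7·4 14·2 28·1  f→[1+1+1+1+1+1]=6
q^29  k|29↦f(k): 29:1 1:1  a_29=2
[q^30] f(30)=1,f(15)=1,f(10)=1,f(6)=1,f(5)=1,f(3)=1,f(2)=1,f(1)=1 ⇒ 8
n=31: 1·31 31·1  f→[1+1]=2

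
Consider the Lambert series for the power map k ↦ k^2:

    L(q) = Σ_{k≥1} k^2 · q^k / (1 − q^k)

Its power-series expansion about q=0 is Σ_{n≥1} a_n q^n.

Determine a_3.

a_3 = 10

n=3: 1·3 3·1  f→[1+9]=10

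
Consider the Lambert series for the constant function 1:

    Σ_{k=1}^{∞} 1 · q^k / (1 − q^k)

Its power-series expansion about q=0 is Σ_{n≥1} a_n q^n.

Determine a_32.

a_32 = 6

[q^32] f(32)=1,f(16)=1,f(8)=1,f(4)=1,f(2)=1,f(1)=1 ⇒ 6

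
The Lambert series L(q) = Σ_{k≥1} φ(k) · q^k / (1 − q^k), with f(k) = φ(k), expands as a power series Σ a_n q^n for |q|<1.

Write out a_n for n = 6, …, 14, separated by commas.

q^6  k|6↦φ(k): 1:1 2:1 3:2 6:2  a_6=6
q^7  k|7↦φ(k): 7:6 1:1  a_7=7
d|8:{8,4,2,1}  Σφ=4+2+1+1=8
d|9:{9,3,1}  Σφ=6+2+1=9
q^10  k|10↦φ(k): 10:4 5:4 2:1 1:1  a_10=10
d|11:{11,1}  Σφ=10+1=11
d|12:{12,6,4,3,2,1}  Σφ=4+2+2+2+1+1=12
n=13: 13·1 1·13  φ→[12+1]=13
d|14:{1,2,7,14}  Σφ=1+1+6+6=14

6, 7, 8, 9, 10, 11, 12, 13, 14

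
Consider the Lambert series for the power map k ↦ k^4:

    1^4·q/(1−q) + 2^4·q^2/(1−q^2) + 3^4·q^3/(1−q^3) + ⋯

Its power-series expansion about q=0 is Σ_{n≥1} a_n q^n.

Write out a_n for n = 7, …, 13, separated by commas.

[q^7] f(7)=2401,f(1)=1 ⇒ 2402
d|8:{8,4,2,1}  Σf=4096+256+16+1=4369
d|9:{9,3,1}  Σf=6561+81+1=6643
d|10:{10,5,2,1}  Σf=10000+625+16+1=10642
[q^11] f(11)=14641,f(1)=1 ⇒ 14642
[q^12] f(12)=20736,f(6)=1296,f(4)=256,f(3)=81,f(2)=16,f(1)=1 ⇒ 22386
d|13:{13,1}  Σf=28561+1=28562

2402, 4369, 6643, 10642, 14642, 22386, 28562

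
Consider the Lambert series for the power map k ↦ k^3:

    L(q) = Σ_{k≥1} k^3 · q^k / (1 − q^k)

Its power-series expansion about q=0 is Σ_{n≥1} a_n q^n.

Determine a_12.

d|12:{1,2,3,4,6,12}  Σf=1+8+27+64+216+1728=2044

a_12 = 2044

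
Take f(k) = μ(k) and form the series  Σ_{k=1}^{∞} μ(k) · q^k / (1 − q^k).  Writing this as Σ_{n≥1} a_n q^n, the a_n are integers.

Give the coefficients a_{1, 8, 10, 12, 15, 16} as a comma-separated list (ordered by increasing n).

1, 0, 0, 0, 0, 0

[q^1] μ(1)=1 ⇒ 1
[q^8] μ(8)=0,μ(4)=0,μ(2)=-1,μ(1)=1 ⇒ 0
q^10  k|10↦μ(k): 10:1 5:-1 2:-1 1:1  a_10=0
[q^12] μ(1)=1,μ(2)=-1,μ(3)=-1,μ(4)=0,μ(6)=1,μ(12)=0 ⇒ 0
q^15  k|15↦μ(k): 1:1 3:-1 5:-1 15:1  a_15=0
q^16  k|16↦μ(k): 1:1 2:-1 4:0 8:0 16:0  a_16=0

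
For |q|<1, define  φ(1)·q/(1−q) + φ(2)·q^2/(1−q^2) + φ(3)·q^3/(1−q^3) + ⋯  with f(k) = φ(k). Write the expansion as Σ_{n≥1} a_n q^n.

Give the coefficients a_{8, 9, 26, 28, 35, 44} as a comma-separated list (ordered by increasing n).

[q^8] φ(8)=4,φ(4)=2,φ(2)=1,φ(1)=1 ⇒ 8
d|9:{9,3,1}  Σφ=6+2+1=9
n=26: 1·26 2·13 13·2 26·1  φ→[1+1+12+12]=26
q^28  k|28↦φ(k): 1:1 2:1 4:2 7:6 14:6 28:12  a_28=28
[q^35] φ(35)=24,φ(7)=6,φ(5)=4,φ(1)=1 ⇒ 35
[q^44] φ(44)=20,φ(22)=10,φ(11)=10,φ(4)=2,φ(2)=1,φ(1)=1 ⇒ 44

8, 9, 26, 28, 35, 44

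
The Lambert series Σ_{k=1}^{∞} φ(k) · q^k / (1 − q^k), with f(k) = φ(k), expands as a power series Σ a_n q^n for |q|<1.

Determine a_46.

n=46: 46·1 23·2 2·23 1·46  φ→[22+22+1+1]=46

a_46 = 46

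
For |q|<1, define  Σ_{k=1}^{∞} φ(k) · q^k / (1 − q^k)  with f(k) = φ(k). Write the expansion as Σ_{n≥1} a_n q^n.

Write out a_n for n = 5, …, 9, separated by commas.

d|5:{5,1}  Σφ=4+1=5
[q^6] φ(6)=2,φ(3)=2,φ(2)=1,φ(1)=1 ⇒ 6
n=7: 7·1 1·7  φ→[6+1]=7
q^8  k|8↦φ(k): 8:4 4:2 2:1 1:1  a_8=8
n=9: 1·9 3·3 9·1  φ→[1+2+6]=9

5, 6, 7, 8, 9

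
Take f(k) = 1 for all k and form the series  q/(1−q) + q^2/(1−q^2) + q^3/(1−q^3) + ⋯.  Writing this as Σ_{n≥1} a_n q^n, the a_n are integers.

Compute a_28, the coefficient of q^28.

d|28:{1,2,4,7,14,28}  Σf=1+1+1+1+1+1=6

a_28 = 6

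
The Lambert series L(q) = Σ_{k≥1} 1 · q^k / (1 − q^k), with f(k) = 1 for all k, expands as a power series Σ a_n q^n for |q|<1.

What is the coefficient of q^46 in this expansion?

n=46: 1·46 2·23 23·2 46·1  f→[1+1+1+1]=4

a_46 = 4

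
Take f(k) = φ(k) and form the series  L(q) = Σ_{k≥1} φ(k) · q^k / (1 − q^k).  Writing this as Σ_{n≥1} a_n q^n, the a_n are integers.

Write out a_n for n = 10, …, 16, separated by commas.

[q^10] φ(1)=1,φ(2)=1,φ(5)=4,φ(10)=4 ⇒ 10
d|11:{1,11}  Σφ=1+10=11
[q^12] φ(1)=1,φ(2)=1,φ(3)=2,φ(4)=2,φ(6)=2,φ(12)=4 ⇒ 12
d|13:{13,1}  Σφ=12+1=13
d|14:{14,7,2,1}  Σφ=6+6+1+1=14
[q^15] φ(15)=8,φ(5)=4,φ(3)=2,φ(1)=1 ⇒ 15
n=16: 16·1 8·2 4·4 2·8 1·16  φ→[8+4+2+1+1]=16

10, 11, 12, 13, 14, 15, 16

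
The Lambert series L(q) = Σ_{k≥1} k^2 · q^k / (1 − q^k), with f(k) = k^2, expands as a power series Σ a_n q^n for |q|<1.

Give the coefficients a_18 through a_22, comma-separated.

455, 362, 546, 500, 610

n=18: 18·1 9·2 6·3 3·6 2·9 1·18  f→[324+81+36+9+4+1]=455
n=19: 19·1 1·19  f→[361+1]=362
d|20:{20,10,5,4,2,1}  Σf=400+100+25+16+4+1=546
n=21: 21·1 7·3 3·7 1·21  f→[441+49+9+1]=500
d|22:{22,11,2,1}  Σf=484+121+4+1=610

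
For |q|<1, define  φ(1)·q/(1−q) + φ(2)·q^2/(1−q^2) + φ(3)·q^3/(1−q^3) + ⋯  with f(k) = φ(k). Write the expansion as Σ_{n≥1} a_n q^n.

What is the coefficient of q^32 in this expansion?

n=32: 1·32 2·16 4·8 8·4 16·2 32·1  φ→[1+1+2+4+8+16]=32

a_32 = 32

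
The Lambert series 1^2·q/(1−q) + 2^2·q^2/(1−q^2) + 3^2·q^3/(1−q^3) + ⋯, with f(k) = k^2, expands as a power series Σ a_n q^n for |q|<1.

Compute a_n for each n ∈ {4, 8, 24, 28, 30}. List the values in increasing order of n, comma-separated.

[q^4] f(4)=16,f(2)=4,f(1)=1 ⇒ 21
[q^8] f(8)=64,f(4)=16,f(2)=4,f(1)=1 ⇒ 85
q^24  k|24↦f(k): 1:1 2:4 3:9 4:16 6:36 8:64 12:144 24:576  a_24=850
q^28  k|28↦f(k): 1:1 2:4 4:16 7:49 14:196 28:784  a_28=1050
d|30:{30,15,10,6,5,3,2,1}  Σf=900+225+100+36+25+9+4+1=1300

21, 85, 850, 1050, 1300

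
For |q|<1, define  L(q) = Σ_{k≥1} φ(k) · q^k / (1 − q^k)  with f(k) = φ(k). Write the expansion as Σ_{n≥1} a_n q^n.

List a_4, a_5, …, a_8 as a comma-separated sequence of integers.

n=4: 1·4 2·2 4·1  φ→[1+1+2]=4
q^5  k|5↦φ(k): 1:1 5:4  a_5=5
n=6: 6·1 3·2 2·3 1·6  φ→[2+2+1+1]=6
[q^7] φ(7)=6,φ(1)=1 ⇒ 7
[q^8] φ(8)=4,φ(4)=2,φ(2)=1,φ(1)=1 ⇒ 8

4, 5, 6, 7, 8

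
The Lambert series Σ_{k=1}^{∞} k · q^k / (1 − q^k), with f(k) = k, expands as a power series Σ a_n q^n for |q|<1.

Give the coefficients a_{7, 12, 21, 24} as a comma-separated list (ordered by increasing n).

8, 28, 32, 60

[q^7] f(1)=1,f(7)=7 ⇒ 8
d|12:{1,2,3,4,6,12}  Σf=1+2+3+4+6+12=28
q^21  k|21↦f(k): 1:1 3:3 7:7 21:21  a_21=32
[q^24] f(24)=24,f(12)=12,f(8)=8,f(6)=6,f(4)=4,f(3)=3,f(2)=2,f(1)=1 ⇒ 60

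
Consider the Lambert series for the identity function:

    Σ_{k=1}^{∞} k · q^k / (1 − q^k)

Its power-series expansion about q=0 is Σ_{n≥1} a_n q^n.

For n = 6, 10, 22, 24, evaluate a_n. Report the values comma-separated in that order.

12, 18, 36, 60

q^6  k|6↦f(k): 1:1 2:2 3:3 6:6  a_6=12
q^10  k|10↦f(k): 1:1 2:2 5:5 10:10  a_10=18
d|22:{1,2,11,22}  Σf=1+2+11+22=36
[q^24] f(1)=1,f(2)=2,f(3)=3,f(4)=4,f(6)=6,f(8)=8,f(12)=12,f(24)=24 ⇒ 60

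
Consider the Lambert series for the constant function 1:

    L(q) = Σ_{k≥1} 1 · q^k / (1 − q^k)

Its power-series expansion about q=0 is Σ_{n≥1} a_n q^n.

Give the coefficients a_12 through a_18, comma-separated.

6, 2, 4, 4, 5, 2, 6

q^12  k|12↦f(k): 12:1 6:1 4:1 3:1 2:1 1:1  a_12=6
d|13:{13,1}  Σf=1+1=2
[q^14] f(14)=1,f(7)=1,f(2)=1,f(1)=1 ⇒ 4
n=15: 1·15 3·5 5·3 15·1  f→[1+1+1+1]=4
[q^16] f(16)=1,f(8)=1,f(4)=1,f(2)=1,f(1)=1 ⇒ 5
q^17  k|17↦f(k): 17:1 1:1  a_17=2
q^18  k|18↦f(k): 1:1 2:1 3:1 6:1 9:1 18:1  a_18=6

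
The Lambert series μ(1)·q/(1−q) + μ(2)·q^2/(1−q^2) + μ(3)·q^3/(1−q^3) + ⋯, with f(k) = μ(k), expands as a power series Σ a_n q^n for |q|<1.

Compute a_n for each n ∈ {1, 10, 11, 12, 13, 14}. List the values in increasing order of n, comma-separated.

1, 0, 0, 0, 0, 0

[q^1] μ(1)=1 ⇒ 1
d|10:{1,2,5,10}  Σμ=1+(-1)+(-1)+1=0
n=11: 1·11 11·1  μ→[1+(-1)]=0
q^12  k|12↦μ(k): 1:1 2:-1 3:-1 4:0 6:1 12:0  a_12=0
n=13: 1·13 13·1  μ→[1+(-1)]=0
d|14:{14,7,2,1}  Σμ=1+(-1)+(-1)+1=0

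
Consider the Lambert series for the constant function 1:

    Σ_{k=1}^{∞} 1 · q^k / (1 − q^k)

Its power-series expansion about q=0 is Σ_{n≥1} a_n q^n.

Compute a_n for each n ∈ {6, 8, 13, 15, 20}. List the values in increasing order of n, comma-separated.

4, 4, 2, 4, 6

d|6:{6,3,2,1}  Σf=1+1+1+1=4
d|8:{1,2,4,8}  Σf=1+1+1+1=4
d|13:{13,1}  Σf=1+1=2
q^15  k|15↦f(k): 15:1 5:1 3:1 1:1  a_15=4
n=20: 20·1 10·2 5·4 4·5 2·10 1·20  f→[1+1+1+1+1+1]=6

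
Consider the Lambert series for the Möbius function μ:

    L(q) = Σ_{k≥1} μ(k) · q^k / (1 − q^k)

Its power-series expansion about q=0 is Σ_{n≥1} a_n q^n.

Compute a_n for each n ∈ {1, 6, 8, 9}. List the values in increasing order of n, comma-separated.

n=1: 1·1  μ→[1]=1
n=6: 1·6 2·3 3·2 6·1  μ→[1+(-1)+(-1)+1]=0
[q^8] μ(8)=0,μ(4)=0,μ(2)=-1,μ(1)=1 ⇒ 0
d|9:{1,3,9}  Σμ=1+(-1)+0=0

1, 0, 0, 0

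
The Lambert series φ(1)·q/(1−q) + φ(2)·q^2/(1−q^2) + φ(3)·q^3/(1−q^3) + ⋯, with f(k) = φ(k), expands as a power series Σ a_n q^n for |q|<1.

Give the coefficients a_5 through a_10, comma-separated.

d|5:{5,1}  Σφ=4+1=5
q^6  k|6↦φ(k): 1:1 2:1 3:2 6:2  a_6=6
[q^7] φ(7)=6,φ(1)=1 ⇒ 7
q^8  k|8↦φ(k): 1:1 2:1 4:2 8:4  a_8=8
[q^9] φ(1)=1,φ(3)=2,φ(9)=6 ⇒ 9
n=10: 10·1 5·2 2·5 1·10  φ→[4+4+1+1]=10

5, 6, 7, 8, 9, 10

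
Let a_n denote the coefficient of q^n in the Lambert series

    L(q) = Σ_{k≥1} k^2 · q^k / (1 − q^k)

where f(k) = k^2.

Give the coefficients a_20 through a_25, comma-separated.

n=20: 1·20 2·10 4·5 5·4 10·2 20·1  f→[1+4+16+25+100+400]=546
n=21: 21·1 7·3 3·7 1·21  f→[441+49+9+1]=500
[q^22] f(1)=1,f(2)=4,f(11)=121,f(22)=484 ⇒ 610
n=23: 23·1 1·23  f→[529+1]=530
q^24  k|24↦f(k): 24:576 12:144 8:64 6:36 4:16 3:9 2:4 1:1  a_24=850
[q^25] f(25)=625,f(5)=25,f(1)=1 ⇒ 651

546, 500, 610, 530, 850, 651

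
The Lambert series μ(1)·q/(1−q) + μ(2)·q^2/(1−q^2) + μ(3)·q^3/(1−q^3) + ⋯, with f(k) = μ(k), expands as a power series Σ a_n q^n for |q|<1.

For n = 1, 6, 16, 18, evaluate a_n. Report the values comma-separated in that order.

1, 0, 0, 0

q^1  k|1↦μ(k): 1:1  a_1=1
[q^6] μ(1)=1,μ(2)=-1,μ(3)=-1,μ(6)=1 ⇒ 0
[q^16] μ(1)=1,μ(2)=-1,μ(4)=0,μ(8)=0,μ(16)=0 ⇒ 0
d|18:{18,9,6,3,2,1}  Σμ=0+0+1+(-1)+(-1)+1=0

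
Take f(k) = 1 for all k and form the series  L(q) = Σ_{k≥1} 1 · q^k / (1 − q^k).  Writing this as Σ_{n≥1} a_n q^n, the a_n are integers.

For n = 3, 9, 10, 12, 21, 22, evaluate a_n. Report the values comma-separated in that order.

2, 3, 4, 6, 4, 4

[q^3] f(1)=1,f(3)=1 ⇒ 2
[q^9] f(1)=1,f(3)=1,f(9)=1 ⇒ 3
[q^10] f(10)=1,f(5)=1,f(2)=1,f(1)=1 ⇒ 4
d|12:{1,2,3,4,6,12}  Σf=1+1+1+1+1+1=6
d|21:{21,7,3,1}  Σf=1+1+1+1=4
d|22:{22,11,2,1}  Σf=1+1+1+1=4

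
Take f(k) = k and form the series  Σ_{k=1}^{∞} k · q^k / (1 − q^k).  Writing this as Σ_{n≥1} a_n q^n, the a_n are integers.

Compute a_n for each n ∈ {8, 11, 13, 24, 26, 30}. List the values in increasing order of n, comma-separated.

q^8  k|8↦f(k): 1:1 2:2 4:4 8:8  a_8=15
q^11  k|11↦f(k): 1:1 11:11  a_11=12
d|13:{13,1}  Σf=13+1=14
d|24:{24,12,8,6,4,3,2,1}  Σf=24+12+8+6+4+3+2+1=60
[q^26] f(1)=1,f(2)=2,f(13)=13,f(26)=26 ⇒ 42
n=30: 30·1 15·2 10·3 6·5 5·6 3·10 2·15 1·30  f→[30+15+10+6+5+3+2+1]=72

15, 12, 14, 60, 42, 72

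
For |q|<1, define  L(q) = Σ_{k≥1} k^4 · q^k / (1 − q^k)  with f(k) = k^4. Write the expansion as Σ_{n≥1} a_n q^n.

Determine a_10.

n=10: 1·10 2·5 5·2 10·1  f→[1+16+625+10000]=10642

a_10 = 10642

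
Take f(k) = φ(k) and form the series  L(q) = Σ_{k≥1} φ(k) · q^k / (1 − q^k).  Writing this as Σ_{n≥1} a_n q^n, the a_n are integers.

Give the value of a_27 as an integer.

q^27  k|27↦φ(k): 1:1 3:2 9:6 27:18  a_27=27

a_27 = 27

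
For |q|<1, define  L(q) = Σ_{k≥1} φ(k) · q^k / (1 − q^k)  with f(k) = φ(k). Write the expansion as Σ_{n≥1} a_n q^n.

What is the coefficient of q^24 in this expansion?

d|24:{24,12,8,6,4,3,2,1}  Σφ=8+4+4+2+2+2+1+1=24

a_24 = 24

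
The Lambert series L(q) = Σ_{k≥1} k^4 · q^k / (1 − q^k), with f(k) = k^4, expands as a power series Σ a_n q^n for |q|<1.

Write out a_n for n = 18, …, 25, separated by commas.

112931, 130322, 170898, 196964, 248914, 279842, 358258, 391251

q^18  k|18↦f(k): 18:104976 9:6561 6:1296 3:81 2:16 1:1  a_18=112931
n=19: 1·19 19·1  f→[1+130321]=130322
d|20:{20,10,5,4,2,1}  Σf=160000+10000+625+256+16+1=170898
n=21: 1·21 3·7 7·3 21·1  f→[1+81+2401+194481]=196964
[q^22] f(1)=1,f(2)=16,f(11)=14641,f(22)=234256 ⇒ 248914
d|23:{1,23}  Σf=1+279841=279842
q^24  k|24↦f(k): 24:331776 12:20736 8:4096 6:1296 4:256 3:81 2:16 1:1  a_24=358258
[q^25] f(1)=1,f(5)=625,f(25)=390625 ⇒ 391251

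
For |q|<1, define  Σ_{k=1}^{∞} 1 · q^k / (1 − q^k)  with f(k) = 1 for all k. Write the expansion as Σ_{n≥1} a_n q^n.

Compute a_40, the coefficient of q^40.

a_40 = 8

q^40  k|40↦f(k): 40:1 20:1 10:1 8:1 5:1 4:1 2:1 1:1  a_40=8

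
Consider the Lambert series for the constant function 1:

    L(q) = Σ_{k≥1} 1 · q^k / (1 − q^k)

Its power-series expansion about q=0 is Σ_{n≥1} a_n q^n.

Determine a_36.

a_36 = 9

d|36:{1,2,3,4,6,9,12,18,36}  Σf=1+1+1+1+1+1+1+1+1=9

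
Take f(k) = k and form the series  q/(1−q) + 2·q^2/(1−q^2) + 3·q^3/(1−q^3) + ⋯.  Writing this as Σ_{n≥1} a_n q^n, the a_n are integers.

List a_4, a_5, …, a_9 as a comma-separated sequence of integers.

7, 6, 12, 8, 15, 13

q^4  k|4↦f(k): 1:1 2:2 4:4  a_4=7
q^5  k|5↦f(k): 5:5 1:1  a_5=6
q^6  k|6↦f(k): 1:1 2:2 3:3 6:6  a_6=12
q^7  k|7↦f(k): 7:7 1:1  a_7=8
n=8: 8·1 4·2 2·4 1·8  f→[8+4+2+1]=15
n=9: 1·9 3·3 9·1  f→[1+3+9]=13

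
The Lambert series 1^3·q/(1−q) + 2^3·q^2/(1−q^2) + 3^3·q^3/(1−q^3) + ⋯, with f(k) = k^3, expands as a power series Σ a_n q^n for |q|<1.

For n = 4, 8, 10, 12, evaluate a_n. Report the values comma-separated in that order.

q^4  k|4↦f(k): 1:1 2:8 4:64  a_4=73
n=8: 1·8 2·4 4·2 8·1  f→[1+8+64+512]=585
[q^10] f(1)=1,f(2)=8,f(5)=125,f(10)=1000 ⇒ 1134
q^12  k|12↦f(k): 12:1728 6:216 4:64 3:27 2:8 1:1  a_12=2044

73, 585, 1134, 2044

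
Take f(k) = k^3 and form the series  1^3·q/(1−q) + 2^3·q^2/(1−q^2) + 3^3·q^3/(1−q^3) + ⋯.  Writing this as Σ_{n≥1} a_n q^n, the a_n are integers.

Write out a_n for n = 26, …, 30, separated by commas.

d|26:{26,13,2,1}  Σf=17576+2197+8+1=19782
n=27: 1·27 3·9 9·3 27·1  f→[1+27+729+19683]=20440
d|28:{28,14,7,4,2,1}  Σf=21952+2744+343+64+8+1=25112
n=29: 29·1 1·29  f→[24389+1]=24390
q^30  k|30↦f(k): 1:1 2:8 3:27 5:125 6:216 10:1000 15:3375 30:27000  a_30=31752

19782, 20440, 25112, 24390, 31752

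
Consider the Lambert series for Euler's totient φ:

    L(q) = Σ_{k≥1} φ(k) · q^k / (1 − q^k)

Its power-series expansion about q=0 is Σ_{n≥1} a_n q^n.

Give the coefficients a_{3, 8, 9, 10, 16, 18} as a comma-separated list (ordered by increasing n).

q^3  k|3↦φ(k): 1:1 3:2  a_3=3
d|8:{8,4,2,1}  Σφ=4+2+1+1=8
[q^9] φ(9)=6,φ(3)=2,φ(1)=1 ⇒ 9
d|10:{1,2,5,10}  Σφ=1+1+4+4=10
d|16:{16,8,4,2,1}  Σφ=8+4+2+1+1=16
d|18:{1,2,3,6,9,18}  Σφ=1+1+2+2+6+6=18

3, 8, 9, 10, 16, 18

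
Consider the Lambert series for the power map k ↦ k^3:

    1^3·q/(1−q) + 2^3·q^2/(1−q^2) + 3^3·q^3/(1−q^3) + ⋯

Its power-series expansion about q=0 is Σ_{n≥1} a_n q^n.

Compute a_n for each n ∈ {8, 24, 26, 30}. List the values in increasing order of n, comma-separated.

585, 16380, 19782, 31752

d|8:{1,2,4,8}  Σf=1+8+64+512=585
n=24: 24·1 12·2 8·3 6·4 4·6 3·8 2·12 1·24  f→[13824+1728+512+216+64+27+8+1]=16380
n=26: 1·26 2·13 13·2 26·1  f→[1+8+2197+17576]=19782
[q^30] f(30)=27000,f(15)=3375,f(10)=1000,f(6)=216,f(5)=125,f(3)=27,f(2)=8,f(1)=1 ⇒ 31752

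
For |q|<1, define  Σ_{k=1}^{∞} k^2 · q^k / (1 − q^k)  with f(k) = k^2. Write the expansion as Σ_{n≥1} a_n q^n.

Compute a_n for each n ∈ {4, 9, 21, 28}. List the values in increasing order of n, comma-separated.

[q^4] f(1)=1,f(2)=4,f(4)=16 ⇒ 21
d|9:{9,3,1}  Σf=81+9+1=91
q^21  k|21↦f(k): 1:1 3:9 7:49 21:441  a_21=500
d|28:{28,14,7,4,2,1}  Σf=784+196+49+16+4+1=1050

21, 91, 500, 1050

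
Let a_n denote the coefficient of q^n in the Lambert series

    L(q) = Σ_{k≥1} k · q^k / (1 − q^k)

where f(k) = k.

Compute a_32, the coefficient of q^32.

a_32 = 63

d|32:{32,16,8,4,2,1}  Σf=32+16+8+4+2+1=63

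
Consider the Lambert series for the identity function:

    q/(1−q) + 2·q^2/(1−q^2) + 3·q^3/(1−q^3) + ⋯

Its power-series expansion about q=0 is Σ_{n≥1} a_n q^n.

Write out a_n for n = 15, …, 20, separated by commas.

q^15  k|15↦f(k): 15:15 5:5 3:3 1:1  a_15=24
q^16  k|16↦f(k): 1:1 2:2 4:4 8:8 16:16  a_16=31
n=17: 1·17 17·1  f→[1+17]=18
n=18: 1·18 2·9 3·6 6·3 9·2 18·1  f→[1+2+3+6+9+18]=39
d|19:{1,19}  Σf=1+19=20
q^20  k|20↦f(k): 20:20 10:10 5:5 4:4 2:2 1:1  a_20=42

24, 31, 18, 39, 20, 42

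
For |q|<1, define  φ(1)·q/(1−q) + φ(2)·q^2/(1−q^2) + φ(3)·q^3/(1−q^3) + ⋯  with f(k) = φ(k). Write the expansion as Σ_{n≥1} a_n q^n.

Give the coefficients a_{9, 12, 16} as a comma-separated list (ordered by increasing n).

n=9: 1·9 3·3 9·1  φ→[1+2+6]=9
n=12: 1·12 2·6 3·4 4·3 6·2 12·1  φ→[1+1+2+2+2+4]=12
n=16: 16·1 8·2 4·4 2·8 1·16  φ→[8+4+2+1+1]=16

9, 12, 16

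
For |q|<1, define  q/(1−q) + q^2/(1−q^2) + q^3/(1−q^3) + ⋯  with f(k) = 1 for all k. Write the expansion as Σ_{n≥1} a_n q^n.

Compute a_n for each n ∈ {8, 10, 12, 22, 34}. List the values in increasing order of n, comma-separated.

[q^8] f(1)=1,f(2)=1,f(4)=1,f(8)=1 ⇒ 4
d|10:{1,2,5,10}  Σf=1+1+1+1=4
d|12:{1,2,3,4,6,12}  Σf=1+1+1+1+1+1=6
n=22: 1·22 2·11 11·2 22·1  f→[1+1+1+1]=4
d|34:{1,2,17,34}  Σf=1+1+1+1=4

4, 4, 6, 4, 4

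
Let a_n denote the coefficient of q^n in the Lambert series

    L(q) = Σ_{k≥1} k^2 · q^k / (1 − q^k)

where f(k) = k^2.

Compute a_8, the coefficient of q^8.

n=8: 8·1 4·2 2·4 1·8  f→[64+16+4+1]=85

a_8 = 85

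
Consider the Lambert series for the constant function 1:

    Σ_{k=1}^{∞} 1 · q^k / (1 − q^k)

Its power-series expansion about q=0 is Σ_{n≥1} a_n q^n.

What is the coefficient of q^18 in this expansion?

a_18 = 6

[q^18] f(1)=1,f(2)=1,f(3)=1,f(6)=1,f(9)=1,f(18)=1 ⇒ 6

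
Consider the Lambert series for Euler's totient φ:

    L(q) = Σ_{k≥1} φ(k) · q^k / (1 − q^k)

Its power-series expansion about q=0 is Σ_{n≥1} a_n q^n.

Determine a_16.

[q^16] φ(16)=8,φ(8)=4,φ(4)=2,φ(2)=1,φ(1)=1 ⇒ 16

a_16 = 16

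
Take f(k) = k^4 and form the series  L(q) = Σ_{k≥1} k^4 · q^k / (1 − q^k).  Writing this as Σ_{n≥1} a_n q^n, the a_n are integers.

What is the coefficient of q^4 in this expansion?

d|4:{4,2,1}  Σf=256+16+1=273

a_4 = 273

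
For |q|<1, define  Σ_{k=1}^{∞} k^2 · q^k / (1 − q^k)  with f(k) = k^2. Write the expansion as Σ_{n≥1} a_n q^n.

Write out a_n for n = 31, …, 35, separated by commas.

n=31: 1·31 31·1  f→[1+961]=962
[q^32] f(32)=1024,f(16)=256,f(8)=64,f(4)=16,f(2)=4,f(1)=1 ⇒ 1365
[q^33] f(33)=1089,f(11)=121,f(3)=9,f(1)=1 ⇒ 1220
n=34: 34·1 17·2 2·17 1·34  f→[1156+289+4+1]=1450
d|35:{1,5,7,35}  Σf=1+25+49+1225=1300

962, 1365, 1220, 1450, 1300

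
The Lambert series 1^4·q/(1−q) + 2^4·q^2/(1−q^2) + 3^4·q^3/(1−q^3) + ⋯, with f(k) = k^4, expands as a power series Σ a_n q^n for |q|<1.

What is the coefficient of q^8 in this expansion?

a_8 = 4369

n=8: 8·1 4·2 2·4 1·8  f→[4096+256+16+1]=4369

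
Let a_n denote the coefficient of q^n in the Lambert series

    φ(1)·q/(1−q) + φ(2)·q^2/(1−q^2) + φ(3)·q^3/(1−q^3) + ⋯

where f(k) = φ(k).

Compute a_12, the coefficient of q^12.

d|12:{12,6,4,3,2,1}  Σφ=4+2+2+2+1+1=12

a_12 = 12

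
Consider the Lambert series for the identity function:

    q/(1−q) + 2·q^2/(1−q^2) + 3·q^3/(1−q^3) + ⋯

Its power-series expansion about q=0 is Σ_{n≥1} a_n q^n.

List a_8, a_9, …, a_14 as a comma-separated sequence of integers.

15, 13, 18, 12, 28, 14, 24

q^8  k|8↦f(k): 1:1 2:2 4:4 8:8  a_8=15
n=9: 9·1 3·3 1·9  f→[9+3+1]=13
q^10  k|10↦f(k): 1:1 2:2 5:5 10:10  a_10=18
d|11:{11,1}  Σf=11+1=12
q^12  k|12↦f(k): 12:12 6:6 4:4 3:3 2:2 1:1  a_12=28
d|13:{1,13}  Σf=1+13=14
[q^14] f(14)=14,f(7)=7,f(2)=2,f(1)=1 ⇒ 24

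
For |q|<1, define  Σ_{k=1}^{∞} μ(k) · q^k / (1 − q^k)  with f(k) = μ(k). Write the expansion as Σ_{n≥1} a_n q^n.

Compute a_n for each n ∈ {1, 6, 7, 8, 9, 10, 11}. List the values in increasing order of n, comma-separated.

[q^1] μ(1)=1 ⇒ 1
q^6  k|6↦μ(k): 1:1 2:-1 3:-1 6:1  a_6=0
q^7  k|7↦μ(k): 7:-1 1:1  a_7=0
[q^8] μ(8)=0,μ(4)=0,μ(2)=-1,μ(1)=1 ⇒ 0
q^9  k|9↦μ(k): 9:0 3:-1 1:1  a_9=0
[q^10] μ(10)=1,μ(5)=-1,μ(2)=-1,μ(1)=1 ⇒ 0
[q^11] μ(1)=1,μ(11)=-1 ⇒ 0

1, 0, 0, 0, 0, 0, 0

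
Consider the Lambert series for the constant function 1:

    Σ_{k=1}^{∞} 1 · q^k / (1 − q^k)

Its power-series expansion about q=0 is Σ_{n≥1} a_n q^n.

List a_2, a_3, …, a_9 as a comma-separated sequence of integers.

2, 2, 3, 2, 4, 2, 4, 3

[q^2] f(1)=1,f(2)=1 ⇒ 2
q^3  k|3↦f(k): 3:1 1:1  a_3=2
q^4  k|4↦f(k): 4:1 2:1 1:1  a_4=3
d|5:{5,1}  Σf=1+1=2
q^6  k|6↦f(k): 6:1 3:1 2:1 1:1  a_6=4
d|7:{1,7}  Σf=1+1=2
d|8:{8,4,2,1}  Σf=1+1+1+1=4
n=9: 9·1 3·3 1·9  f→[1+1+1]=3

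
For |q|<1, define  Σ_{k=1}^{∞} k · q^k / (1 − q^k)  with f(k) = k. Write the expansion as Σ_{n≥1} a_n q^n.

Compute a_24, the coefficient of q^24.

a_24 = 60

d|24:{24,12,8,6,4,3,2,1}  Σf=24+12+8+6+4+3+2+1=60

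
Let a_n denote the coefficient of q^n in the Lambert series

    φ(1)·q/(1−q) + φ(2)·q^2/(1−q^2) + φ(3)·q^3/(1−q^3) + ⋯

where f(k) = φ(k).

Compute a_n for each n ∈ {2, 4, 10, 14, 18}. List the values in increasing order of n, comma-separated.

q^2  k|2↦φ(k): 1:1 2:1  a_2=2
[q^4] φ(1)=1,φ(2)=1,φ(4)=2 ⇒ 4
d|10:{10,5,2,1}  Σφ=4+4+1+1=10
n=14: 14·1 7·2 2·7 1·14  φ→[6+6+1+1]=14
d|18:{1,2,3,6,9,18}  Σφ=1+1+2+2+6+6=18

2, 4, 10, 14, 18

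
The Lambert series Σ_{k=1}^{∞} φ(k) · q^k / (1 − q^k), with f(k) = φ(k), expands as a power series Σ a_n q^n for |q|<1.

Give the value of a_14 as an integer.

d|14:{14,7,2,1}  Σφ=6+6+1+1=14

a_14 = 14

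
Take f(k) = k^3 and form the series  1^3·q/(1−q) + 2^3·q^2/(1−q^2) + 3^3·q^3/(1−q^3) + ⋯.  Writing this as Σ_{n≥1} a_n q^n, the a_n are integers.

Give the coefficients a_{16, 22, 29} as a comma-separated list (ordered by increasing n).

4681, 11988, 24390

q^16  k|16↦f(k): 16:4096 8:512 4:64 2:8 1:1  a_16=4681
d|22:{22,11,2,1}  Σf=10648+1331+8+1=11988
q^29  k|29↦f(k): 29:24389 1:1  a_29=24390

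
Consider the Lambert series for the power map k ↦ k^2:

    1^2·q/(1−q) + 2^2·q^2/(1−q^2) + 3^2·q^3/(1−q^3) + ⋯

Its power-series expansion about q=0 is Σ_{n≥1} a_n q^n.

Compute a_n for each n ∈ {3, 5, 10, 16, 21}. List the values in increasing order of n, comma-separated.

10, 26, 130, 341, 500

d|3:{1,3}  Σf=1+9=10
n=5: 5·1 1·5  f→[25+1]=26
d|10:{1,2,5,10}  Σf=1+4+25+100=130
q^16  k|16↦f(k): 16:256 8:64 4:16 2:4 1:1  a_16=341
n=21: 1·21 3·7 7·3 21·1  f→[1+9+49+441]=500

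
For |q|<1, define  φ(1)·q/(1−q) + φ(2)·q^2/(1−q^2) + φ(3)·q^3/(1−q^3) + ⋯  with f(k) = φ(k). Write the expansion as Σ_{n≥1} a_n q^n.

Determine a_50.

d|50:{1,2,5,10,25,50}  Σφ=1+1+4+4+20+20=50

a_50 = 50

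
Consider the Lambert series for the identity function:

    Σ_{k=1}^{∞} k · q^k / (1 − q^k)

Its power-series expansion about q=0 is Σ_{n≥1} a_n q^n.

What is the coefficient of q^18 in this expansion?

n=18: 1·18 2·9 3·6 6·3 9·2 18·1  f→[1+2+3+6+9+18]=39

a_18 = 39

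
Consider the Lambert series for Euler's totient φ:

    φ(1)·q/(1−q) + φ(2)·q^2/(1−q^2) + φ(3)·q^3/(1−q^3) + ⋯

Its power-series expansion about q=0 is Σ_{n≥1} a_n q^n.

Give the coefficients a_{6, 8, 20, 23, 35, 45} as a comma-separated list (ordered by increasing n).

q^6  k|6↦φ(k): 1:1 2:1 3:2 6:2  a_6=6
d|8:{1,2,4,8}  Σφ=1+1+2+4=8
[q^20] φ(1)=1,φ(2)=1,φ(4)=2,φ(5)=4,φ(10)=4,φ(20)=8 ⇒ 20
q^23  k|23↦φ(k): 23:22 1:1  a_23=23
d|35:{1,5,7,35}  Σφ=1+4+6+24=35
d|45:{1,3,5,9,15,45}  Σφ=1+2+4+6+8+24=45

6, 8, 20, 23, 35, 45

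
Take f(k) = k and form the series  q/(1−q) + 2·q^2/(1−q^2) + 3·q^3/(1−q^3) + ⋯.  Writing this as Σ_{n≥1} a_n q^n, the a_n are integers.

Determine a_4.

q^4  k|4↦f(k): 1:1 2:2 4:4  a_4=7

a_4 = 7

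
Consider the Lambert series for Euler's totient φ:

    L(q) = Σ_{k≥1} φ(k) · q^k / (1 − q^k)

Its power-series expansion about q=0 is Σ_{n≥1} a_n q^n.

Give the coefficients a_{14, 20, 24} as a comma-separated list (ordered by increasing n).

n=14: 1·14 2·7 7·2 14·1  φ→[1+1+6+6]=14
[q^20] φ(20)=8,φ(10)=4,φ(5)=4,φ(4)=2,φ(2)=1,φ(1)=1 ⇒ 20
n=24: 24·1 12·2 8·3 6·4 4·6 3·8 2·12 1·24  φ→[8+4+4+2+2+2+1+1]=24

14, 20, 24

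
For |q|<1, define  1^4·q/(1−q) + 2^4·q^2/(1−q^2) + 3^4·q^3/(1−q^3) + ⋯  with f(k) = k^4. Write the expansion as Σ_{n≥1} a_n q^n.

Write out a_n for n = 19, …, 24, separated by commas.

d|19:{19,1}  Σf=130321+1=130322
n=20: 1·20 2·10 4·5 5·4 10·2 20·1  f→[1+16+256+625+10000+160000]=170898
q^21  k|21↦f(k): 1:1 3:81 7:2401 21:194481  a_21=196964
[q^22] f(1)=1,f(2)=16,f(11)=14641,f(22)=234256 ⇒ 248914
q^23  k|23↦f(k): 1:1 23:279841  a_23=279842
n=24: 24·1 12·2 8·3 6·4 4·6 3·8 2·12 1·24  f→[331776+20736+4096+1296+256+81+16+1]=358258

130322, 170898, 196964, 248914, 279842, 358258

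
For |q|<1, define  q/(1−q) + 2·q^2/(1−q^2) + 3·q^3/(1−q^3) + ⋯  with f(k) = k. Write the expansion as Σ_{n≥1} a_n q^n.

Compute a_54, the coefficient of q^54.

q^54  k|54↦f(k): 54:54 27:27 18:18 9:9 6:6 3:3 2:2 1:1  a_54=120

a_54 = 120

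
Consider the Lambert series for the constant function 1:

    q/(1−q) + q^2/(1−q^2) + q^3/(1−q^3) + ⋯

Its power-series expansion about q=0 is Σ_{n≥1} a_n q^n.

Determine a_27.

a_27 = 4

n=27: 1·27 3·9 9·3 27·1  f→[1+1+1+1]=4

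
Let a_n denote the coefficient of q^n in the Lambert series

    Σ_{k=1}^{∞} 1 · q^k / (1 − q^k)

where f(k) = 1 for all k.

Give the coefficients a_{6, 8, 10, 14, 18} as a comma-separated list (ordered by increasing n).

q^6  k|6↦f(k): 6:1 3:1 2:1 1:1  a_6=4
n=8: 8·1 4·2 2·4 1·8  f→[1+1+1+1]=4
q^10  k|10↦f(k): 1:1 2:1 5:1 10:1  a_10=4
n=14: 14·1 7·2 2·7 1·14  f→[1+1+1+1]=4
[q^18] f(18)=1,f(9)=1,f(6)=1,f(3)=1,f(2)=1,f(1)=1 ⇒ 6

4, 4, 4, 4, 6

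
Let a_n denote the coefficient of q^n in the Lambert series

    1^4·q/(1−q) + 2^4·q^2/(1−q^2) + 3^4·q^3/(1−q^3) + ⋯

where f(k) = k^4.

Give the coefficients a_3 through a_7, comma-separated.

82, 273, 626, 1394, 2402

n=3: 3·1 1·3  f→[81+1]=82
n=4: 4·1 2·2 1·4  f→[256+16+1]=273
n=5: 5·1 1·5  f→[625+1]=626
n=6: 6·1 3·2 2·3 1·6  f→[1296+81+16+1]=1394
[q^7] f(7)=2401,f(1)=1 ⇒ 2402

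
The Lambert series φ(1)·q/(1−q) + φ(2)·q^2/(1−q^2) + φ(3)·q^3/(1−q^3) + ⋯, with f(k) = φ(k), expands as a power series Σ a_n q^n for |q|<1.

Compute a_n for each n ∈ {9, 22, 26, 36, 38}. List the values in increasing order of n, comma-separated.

[q^9] φ(1)=1,φ(3)=2,φ(9)=6 ⇒ 9
d|22:{1,2,11,22}  Σφ=1+1+10+10=22
d|26:{26,13,2,1}  Σφ=12+12+1+1=26
[q^36] φ(1)=1,φ(2)=1,φ(3)=2,φ(4)=2,φ(6)=2,φ(9)=6,φ(12)=4,φ(18)=6,φ(36)=12 ⇒ 36
d|38:{38,19,2,1}  Σφ=18+18+1+1=38

9, 22, 26, 36, 38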